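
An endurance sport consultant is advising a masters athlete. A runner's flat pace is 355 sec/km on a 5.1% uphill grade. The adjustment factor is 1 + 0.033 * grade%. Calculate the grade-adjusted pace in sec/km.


Factor = 1 + 0.033 * 5.1 = 1.1683
Adjusted pace = 355 * 1.1683
= 414.75 sec/km

414.75 s/km


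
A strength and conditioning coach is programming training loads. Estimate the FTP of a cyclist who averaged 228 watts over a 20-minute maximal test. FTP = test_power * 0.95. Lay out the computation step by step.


FTP = 228 * 0.95 = 216.6 W

216.6 W


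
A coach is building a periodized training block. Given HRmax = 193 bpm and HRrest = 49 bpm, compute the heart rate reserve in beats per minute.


Heart rate reserve = maximum HR minus resting HR
HRR = 193 - 49 = 144 bpm

144 bpm


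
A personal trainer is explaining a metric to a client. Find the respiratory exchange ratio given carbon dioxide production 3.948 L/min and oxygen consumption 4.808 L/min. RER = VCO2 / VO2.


VCO2 = 3.948 L/min
VO2 = 4.808 L/min
RER = 3.948 / 4.808 = 0.8211

0.8211


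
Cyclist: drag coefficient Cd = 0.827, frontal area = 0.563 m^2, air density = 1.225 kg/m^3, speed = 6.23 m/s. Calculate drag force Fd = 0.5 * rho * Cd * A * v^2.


v^2 = 6.23^2 = 38.8129
Fd = 0.5 * 1.225 * 0.827 * 0.563 * 38.8129
= 11.069 N

11.069 N


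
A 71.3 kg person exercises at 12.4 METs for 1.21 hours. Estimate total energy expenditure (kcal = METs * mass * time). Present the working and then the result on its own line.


Energy = METs * mass(kg) * time(h)
= 12.4 * 71.3 * 1.21
= 1069.79 kcal

1069.79 kcal


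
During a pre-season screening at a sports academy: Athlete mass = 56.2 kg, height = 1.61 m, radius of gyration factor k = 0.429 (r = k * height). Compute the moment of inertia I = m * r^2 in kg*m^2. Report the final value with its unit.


r = k * height = 0.429 * 1.61 = 0.69069 m
r^2 = 0.69069^2 = 0.477053
I = 56.2 * 0.477053 = 26.81 kg*m^2

26.81 kg*m^2


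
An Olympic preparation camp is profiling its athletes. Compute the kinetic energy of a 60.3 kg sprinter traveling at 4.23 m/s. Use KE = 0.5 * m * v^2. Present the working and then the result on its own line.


Velocity squared = 17.8929
KE = 0.5 * 60.3 * 17.8929 = 539.47 J

539.47 J


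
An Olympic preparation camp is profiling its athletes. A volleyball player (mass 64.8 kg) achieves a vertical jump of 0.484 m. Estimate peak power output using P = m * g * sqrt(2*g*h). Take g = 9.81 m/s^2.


2 * g * h = 2 * 9.81 * 0.484 = 9.49608
sqrt(9.49608) = 3.081571 m/s
P = 64.8 * 9.81 * 3.081571 = 1958.92 W

1958.92 W


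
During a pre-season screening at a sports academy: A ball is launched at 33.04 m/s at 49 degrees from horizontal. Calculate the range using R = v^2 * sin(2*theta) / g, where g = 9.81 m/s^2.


sin(2 * 49) = sin(98) = 0.990268
v^2 = 33.04^2 = 1091.6416
R = 1091.6416 * 0.990268 / 9.81
= 110.195 m

110.195 m


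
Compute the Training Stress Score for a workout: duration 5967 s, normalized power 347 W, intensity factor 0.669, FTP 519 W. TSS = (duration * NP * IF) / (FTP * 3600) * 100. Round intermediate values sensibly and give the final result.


Product = 5967 * 347 * 0.669 = 1385197.281
Base = 519 * 3600 = 1868400
TSS = 1385197.281 / 1868400 * 100 = 74.14

74.14 TSS


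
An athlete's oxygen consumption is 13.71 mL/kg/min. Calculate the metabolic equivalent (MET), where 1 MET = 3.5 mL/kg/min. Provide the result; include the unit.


MET = VO2 / 3.5
= 13.71 / 3.5
= 3.92 METs

3.92 METs


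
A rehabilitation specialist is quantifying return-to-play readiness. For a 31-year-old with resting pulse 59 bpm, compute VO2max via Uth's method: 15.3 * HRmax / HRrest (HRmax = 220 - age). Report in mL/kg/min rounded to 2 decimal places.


Step 1: HRmax = 220 - 31 = 189 bpm
Step 2: Ratio = 189 / 59 = 3.2034
Step 3: VO2max = 15.3 * 3.2034 = 49.01 mL/kg/min

49.01 mL/kg/min


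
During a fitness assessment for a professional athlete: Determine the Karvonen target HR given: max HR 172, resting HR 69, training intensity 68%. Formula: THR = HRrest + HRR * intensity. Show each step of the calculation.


HRR = HRmax - HRrest = 172 - 69 = 103
THR = 69 + 103 * 0.68
= 139.04 bpm

139.04 bpm


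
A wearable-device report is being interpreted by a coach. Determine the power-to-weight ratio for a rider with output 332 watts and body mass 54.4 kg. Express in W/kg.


P/W = 332 / 54.4 = 6.103 W/kg

6.103 W/kg


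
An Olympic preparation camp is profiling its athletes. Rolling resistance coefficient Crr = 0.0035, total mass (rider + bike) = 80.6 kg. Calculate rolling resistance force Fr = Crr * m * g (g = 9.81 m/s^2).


Fr = Crr * m * g
= 0.0035 * 80.6 * 9.81
= 2.767 N

2.767 N


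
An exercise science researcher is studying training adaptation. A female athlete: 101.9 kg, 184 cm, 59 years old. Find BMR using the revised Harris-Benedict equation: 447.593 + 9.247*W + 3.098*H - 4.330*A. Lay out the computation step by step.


Intercept = 447.593
Weight contribution = 9.247 * 101.9 = 942.2693
Height contribution = 3.098 * 184 = 570.032
Age contribution = 4.33 * 59 = 255.47
BMR = 447.593 + 942.2693 + 570.032 - 255.47
= 1704.42 kcal/day

1704.42 kcal/day


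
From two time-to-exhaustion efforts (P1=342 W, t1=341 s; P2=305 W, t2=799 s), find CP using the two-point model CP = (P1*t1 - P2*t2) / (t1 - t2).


Work in trial 1 = 116622 J
Work in trial 2 = 243695 J
Delta work = -127073 J
Delta time = -458 s
CP = -127073 / -458 = 277.45 W

277.45 W


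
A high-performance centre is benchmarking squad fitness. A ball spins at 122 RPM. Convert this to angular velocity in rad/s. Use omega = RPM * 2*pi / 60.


omega = 122 * 2 * pi / 60
= 122 * 6.28318531 / 60
= 766.549 / 60
= 12.776 rad/s

12.776 rad/s


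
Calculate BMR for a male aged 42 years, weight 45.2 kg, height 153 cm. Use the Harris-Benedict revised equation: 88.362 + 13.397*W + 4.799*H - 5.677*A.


Substituting values:
W term = 13.397 * 45.2 = 605.5444
H term = 4.799 * 153 = 734.247
A term = 5.677 * 42 = 238.434
BMR = 1189.72 kcal/day

1189.72 kcal/day


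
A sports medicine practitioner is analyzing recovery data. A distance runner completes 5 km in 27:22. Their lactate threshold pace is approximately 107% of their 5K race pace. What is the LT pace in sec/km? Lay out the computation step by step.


Convert to seconds: 27 min 22 s = 1642 s
Pace per km = 1642 / 5 = 328.4 s/km
LT pace = 328.4 * 1.07 = 351.39 s/km

351.39 s/km


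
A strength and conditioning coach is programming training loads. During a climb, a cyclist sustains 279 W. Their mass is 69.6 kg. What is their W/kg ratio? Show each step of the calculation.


Power-to-weight = 279 W / 69.6 kg
= 4.009 W/kg

4.009 W/kg


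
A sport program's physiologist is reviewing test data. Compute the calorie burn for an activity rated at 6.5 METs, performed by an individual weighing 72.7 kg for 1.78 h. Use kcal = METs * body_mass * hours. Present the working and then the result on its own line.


Product of METs and mass = 6.5 * 72.7 = 472.55
Total kcal = 472.55 * 1.78 = 841.14 kcal

841.14 kcal


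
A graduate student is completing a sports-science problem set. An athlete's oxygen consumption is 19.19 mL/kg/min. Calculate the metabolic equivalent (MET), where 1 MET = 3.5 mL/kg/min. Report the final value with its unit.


MET = VO2 / 3.5
= 19.19 / 3.5
= 5.48 METs

5.48 METs


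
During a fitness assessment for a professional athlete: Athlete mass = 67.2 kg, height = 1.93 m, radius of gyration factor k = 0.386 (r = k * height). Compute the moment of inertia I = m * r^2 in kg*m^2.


r = k * height = 0.386 * 1.93 = 0.74498 m
r^2 = 0.74498^2 = 0.554995
I = 67.2 * 0.554995 = 37.296 kg*m^2

37.296 kg*m^2


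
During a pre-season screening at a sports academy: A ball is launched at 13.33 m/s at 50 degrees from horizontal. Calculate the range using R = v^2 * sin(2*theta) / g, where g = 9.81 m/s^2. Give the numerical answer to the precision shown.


sin(2 * 50) = sin(100) = 0.984808
v^2 = 13.33^2 = 177.6889
R = 177.6889 * 0.984808 / 9.81
= 17.838 m

17.838 m


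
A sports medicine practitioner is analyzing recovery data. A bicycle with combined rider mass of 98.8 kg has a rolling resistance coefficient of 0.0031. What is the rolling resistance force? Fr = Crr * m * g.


Fr = 0.0031 * 98.8 * 9.81
= 0.30628 * 9.81
= 3.005 N

3.005 N


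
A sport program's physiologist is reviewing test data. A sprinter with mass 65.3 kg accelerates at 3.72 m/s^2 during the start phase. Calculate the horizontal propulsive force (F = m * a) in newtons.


F = m * a
= 65.3 * 3.72
= 242.92 N

242.92 N


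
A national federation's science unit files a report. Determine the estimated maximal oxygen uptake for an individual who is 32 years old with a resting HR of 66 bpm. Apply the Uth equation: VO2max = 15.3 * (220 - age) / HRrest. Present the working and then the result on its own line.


HRmax = 220 - 32 = 188
VO2max = 15.3 * (188 / 66)
= 15.3 * 2.8485
= 43.58 mL/kg/min

43.58 mL/kg/min


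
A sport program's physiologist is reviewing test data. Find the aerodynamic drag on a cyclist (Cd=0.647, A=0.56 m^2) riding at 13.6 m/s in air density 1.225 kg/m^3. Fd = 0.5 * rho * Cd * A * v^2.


Fd = 0.5 * 1.225 * 0.647 * 0.56 * 13.6^2
= 0.5 * 1.225 * 0.647 * 0.56 * 184.96
= 41.047 N

41.047 N


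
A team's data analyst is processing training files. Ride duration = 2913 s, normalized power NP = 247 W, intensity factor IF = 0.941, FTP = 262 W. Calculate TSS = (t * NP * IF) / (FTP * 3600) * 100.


Numerator = 2913 * 247 * 0.941 = 677059.851
Denominator = 262 * 3600 = 943200
TSS = 677059.851 / 943200 * 100
= 71.78

71.78 TSS


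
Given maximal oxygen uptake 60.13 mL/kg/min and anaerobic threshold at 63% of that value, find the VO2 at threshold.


Percentage as decimal = 0.63
VO2 at AT = 60.13 * 0.63 = 37.88 mL/kg/min

37.88 mL/kg/min


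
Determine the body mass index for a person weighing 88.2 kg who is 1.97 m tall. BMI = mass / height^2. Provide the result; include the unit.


BMI = mass / height^2
= 88.2 / 1.97^2
= 88.2 / 3.8809
= 22.73 kg/m^2

22.73 kg/m^2


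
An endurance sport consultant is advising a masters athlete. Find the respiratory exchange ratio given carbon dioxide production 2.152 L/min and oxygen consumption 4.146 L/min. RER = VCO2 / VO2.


VCO2 = 2.152 L/min
VO2 = 4.146 L/min
RER = 2.152 / 4.146 = 0.5191

0.5191


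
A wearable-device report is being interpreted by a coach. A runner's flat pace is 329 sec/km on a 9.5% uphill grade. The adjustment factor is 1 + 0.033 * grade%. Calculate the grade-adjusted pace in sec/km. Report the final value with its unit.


Factor = 1 + 0.033 * 9.5 = 1.3135
Adjusted pace = 329 * 1.3135
= 432.14 sec/km

432.14 s/km


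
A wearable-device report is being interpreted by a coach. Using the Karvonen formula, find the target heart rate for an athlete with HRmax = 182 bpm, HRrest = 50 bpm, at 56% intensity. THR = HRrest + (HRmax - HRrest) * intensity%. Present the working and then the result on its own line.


HRR = 182 - 50 = 132
THR = 50 + 132 * 0.56
= 50 + 73.92
= 123.92 bpm

123.92 bpm


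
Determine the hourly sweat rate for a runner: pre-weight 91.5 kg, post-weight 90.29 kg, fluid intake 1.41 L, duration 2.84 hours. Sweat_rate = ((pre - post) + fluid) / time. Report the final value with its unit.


Mass lost = 91.5 - 90.29 = 1.21 kg
Add fluid consumed: 1.21 + 1.41 = 2.62 L total sweat
Sweat rate = 2.62 / 2.84 = 0.923 L/h

0.923 L/h


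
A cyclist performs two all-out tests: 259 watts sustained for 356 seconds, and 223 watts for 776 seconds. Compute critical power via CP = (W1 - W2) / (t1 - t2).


W1 = P1 * t1 = 259 * 356 = 92204 J
W2 = P2 * t2 = 223 * 776 = 173048 J
CP = (92204 - 173048) / (356 - 776)
= 192.49 W

192.49 W


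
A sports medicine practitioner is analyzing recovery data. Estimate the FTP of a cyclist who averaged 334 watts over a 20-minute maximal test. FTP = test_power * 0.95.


FTP = 334 * 0.95 = 317.3 W

317.3 W


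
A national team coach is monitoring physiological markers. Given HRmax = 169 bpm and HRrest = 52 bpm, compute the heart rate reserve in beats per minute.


Heart rate reserve = maximum HR minus resting HR
HRR = 169 - 52 = 117 bpm

117 bpm


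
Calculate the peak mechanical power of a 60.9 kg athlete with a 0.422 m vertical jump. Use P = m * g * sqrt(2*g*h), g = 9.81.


First, sqrt(2gh) = sqrt(2 * 9.81 * 0.422)
= sqrt(8.27964) = 2.877436 m/s
Power = 60.9 * 9.81 * 2.877436 = 1719.06 W

1719.06 W


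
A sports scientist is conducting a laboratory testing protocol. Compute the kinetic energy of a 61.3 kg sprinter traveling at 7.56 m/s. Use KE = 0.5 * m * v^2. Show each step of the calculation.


Velocity squared = 57.1536
KE = 0.5 * 61.3 * 57.1536 = 1751.76 J

1751.76 J


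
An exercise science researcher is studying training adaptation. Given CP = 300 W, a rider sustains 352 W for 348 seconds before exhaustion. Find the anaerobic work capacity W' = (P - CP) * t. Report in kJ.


Excess power = 352 - 300 = 52 W
Work above CP = 52 * 348 = 18096 J
W' = 18.096 kJ

18.096 kJ


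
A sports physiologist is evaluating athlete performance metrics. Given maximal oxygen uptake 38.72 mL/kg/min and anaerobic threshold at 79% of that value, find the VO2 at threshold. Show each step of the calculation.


Percentage as decimal = 0.79
VO2 at AT = 38.72 * 0.79 = 30.59 mL/kg/min

30.59 mL/kg/min


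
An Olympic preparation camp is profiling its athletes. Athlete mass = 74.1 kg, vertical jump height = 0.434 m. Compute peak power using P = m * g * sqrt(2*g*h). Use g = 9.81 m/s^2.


sqrt(2 * 9.81 * 0.434) = sqrt(8.51508) = 2.918061 m/s
P = 74.1 * 9.81 * 2.918061
= 2121.2 W

2121.2 W


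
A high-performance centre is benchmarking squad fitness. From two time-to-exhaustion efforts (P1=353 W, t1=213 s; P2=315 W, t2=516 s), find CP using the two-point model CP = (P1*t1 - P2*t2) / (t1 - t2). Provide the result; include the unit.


Work in trial 1 = 75189 J
Work in trial 2 = 162540 J
Delta work = -87351 J
Delta time = -303 s
CP = -87351 / -303 = 288.29 W

288.29 W


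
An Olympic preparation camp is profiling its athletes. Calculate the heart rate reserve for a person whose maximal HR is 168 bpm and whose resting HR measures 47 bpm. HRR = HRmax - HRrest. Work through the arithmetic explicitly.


HRmax = 168 bpm
HRrest = 47 bpm
HRR = 168 - 47 = 121 bpm

121 bpm


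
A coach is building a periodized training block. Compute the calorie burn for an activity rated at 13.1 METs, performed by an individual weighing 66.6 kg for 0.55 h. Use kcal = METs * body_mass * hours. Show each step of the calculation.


Product of METs and mass = 13.1 * 66.6 = 872.46
Total kcal = 872.46 * 0.55 = 479.85 kcal

479.85 kcal


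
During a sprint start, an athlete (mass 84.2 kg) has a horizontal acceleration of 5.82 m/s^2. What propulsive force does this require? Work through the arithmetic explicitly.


Propulsive force = mass * acceleration
= 84.2 kg * 5.82 m/s^2
= 490.04 N

490.04 N


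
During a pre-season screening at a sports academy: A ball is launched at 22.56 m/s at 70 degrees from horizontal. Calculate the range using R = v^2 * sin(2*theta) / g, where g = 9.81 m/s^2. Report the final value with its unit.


sin(2 * 70) = sin(140) = 0.642788
v^2 = 22.56^2 = 508.9536
R = 508.9536 * 0.642788 / 9.81
= 33.349 m

33.349 m


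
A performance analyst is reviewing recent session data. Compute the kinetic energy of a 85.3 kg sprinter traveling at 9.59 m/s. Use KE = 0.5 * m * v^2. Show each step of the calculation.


Velocity squared = 91.9681
KE = 0.5 * 85.3 * 91.9681 = 3922.44 J

3922.44 J


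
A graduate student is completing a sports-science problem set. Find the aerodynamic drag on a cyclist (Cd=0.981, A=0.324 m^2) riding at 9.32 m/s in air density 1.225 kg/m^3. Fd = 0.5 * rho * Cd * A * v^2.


Fd = 0.5 * 1.225 * 0.981 * 0.324 * 9.32^2
= 0.5 * 1.225 * 0.981 * 0.324 * 86.8624
= 16.91 N

16.91 N


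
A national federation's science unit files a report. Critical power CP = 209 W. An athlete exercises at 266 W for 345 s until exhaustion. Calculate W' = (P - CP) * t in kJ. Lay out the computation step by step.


P - CP = 266 - 209 = 57 W
W' = 57 * 345 = 19665 J
= 19665 / 1000 = 19.665 kJ

19.665 kJ


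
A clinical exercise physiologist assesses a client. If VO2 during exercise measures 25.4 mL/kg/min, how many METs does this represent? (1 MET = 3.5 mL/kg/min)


METs = VO2 / 3.5 = 25.4 / 3.5 = 7.26

7.26 METs


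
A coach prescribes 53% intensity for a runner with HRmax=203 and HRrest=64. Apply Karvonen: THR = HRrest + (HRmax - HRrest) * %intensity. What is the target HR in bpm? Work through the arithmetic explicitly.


Heart rate reserve = 203 - 64 = 139
Intensity fraction = 53 / 100 = 0.53
THR = 64 + 139 * 0.53 = 137.67 bpm

137.67 bpm


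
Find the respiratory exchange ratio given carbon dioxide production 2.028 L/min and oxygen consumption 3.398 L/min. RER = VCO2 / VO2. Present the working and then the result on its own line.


VCO2 = 2.028 L/min
VO2 = 3.398 L/min
RER = 2.028 / 3.398 = 0.5968

0.5968


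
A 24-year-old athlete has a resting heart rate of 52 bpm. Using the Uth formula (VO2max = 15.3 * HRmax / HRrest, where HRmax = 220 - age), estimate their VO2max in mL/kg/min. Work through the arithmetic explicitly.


HRmax = 220 - 24 = 196 bpm
Ratio = HRmax / HRrest = 196 / 52 = 3.7692
VO2max = 15.3 * 3.7692 = 57.67 mL/kg/min

57.67 mL/kg/min


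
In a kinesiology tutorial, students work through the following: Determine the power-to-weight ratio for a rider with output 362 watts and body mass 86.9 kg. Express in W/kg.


P/W = 362 / 86.9 = 4.166 W/kg

4.166 W/kg


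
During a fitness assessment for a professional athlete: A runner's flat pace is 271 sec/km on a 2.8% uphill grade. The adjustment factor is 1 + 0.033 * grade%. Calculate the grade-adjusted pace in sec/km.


Factor = 1 + 0.033 * 2.8 = 1.0924
Adjusted pace = 271 * 1.0924
= 296.04 sec/km

296.04 s/km


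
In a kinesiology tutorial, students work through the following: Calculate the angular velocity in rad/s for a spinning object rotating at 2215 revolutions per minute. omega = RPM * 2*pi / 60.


omega = RPM * 2*pi / 60
= 2215 * 6.28318531 / 60
= 231.954 rad/s

231.954 rad/s


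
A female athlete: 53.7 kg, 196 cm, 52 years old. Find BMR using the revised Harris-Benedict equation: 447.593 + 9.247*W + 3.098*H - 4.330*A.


Intercept = 447.593
Weight contribution = 9.247 * 53.7 = 496.5639
Height contribution = 3.098 * 196 = 607.208
Age contribution = 4.33 * 52 = 225.16
BMR = 447.593 + 496.5639 + 607.208 - 225.16
= 1326.2 kcal/day

1326.2 kcal/day


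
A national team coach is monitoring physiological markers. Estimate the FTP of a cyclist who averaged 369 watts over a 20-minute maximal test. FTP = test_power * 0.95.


FTP = 369 * 0.95 = 350.55 W

350.55 W


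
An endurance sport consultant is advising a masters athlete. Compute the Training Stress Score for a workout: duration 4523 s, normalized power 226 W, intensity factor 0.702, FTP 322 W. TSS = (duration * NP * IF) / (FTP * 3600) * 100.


Product = 4523 * 226 * 0.702 = 717582.996
Base = 322 * 3600 = 1159200
TSS = 717582.996 / 1159200 * 100 = 61.9

61.9 TSS


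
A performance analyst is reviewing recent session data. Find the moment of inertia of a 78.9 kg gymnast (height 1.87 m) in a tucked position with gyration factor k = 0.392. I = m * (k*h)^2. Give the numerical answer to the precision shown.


Radius of gyration = 0.392 * 1.87 = 0.73304 m
I = 78.9 * 0.73304^2
= 78.9 * 0.537348
= 42.397 kg*m^2

42.397 kg*m^2


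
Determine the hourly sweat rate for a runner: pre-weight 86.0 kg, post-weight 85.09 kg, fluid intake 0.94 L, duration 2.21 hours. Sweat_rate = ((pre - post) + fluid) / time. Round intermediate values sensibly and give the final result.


Mass lost = 86.0 - 85.09 = 0.91 kg
Add fluid consumed: 0.91 + 0.94 = 1.85 L total sweat
Sweat rate = 1.85 / 2.21 = 0.837 L/h

0.837 L/h


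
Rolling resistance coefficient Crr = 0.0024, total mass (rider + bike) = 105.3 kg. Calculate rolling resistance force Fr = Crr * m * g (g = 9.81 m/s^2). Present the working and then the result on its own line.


Fr = Crr * m * g
= 0.0024 * 105.3 * 9.81
= 2.479 N

2.479 N


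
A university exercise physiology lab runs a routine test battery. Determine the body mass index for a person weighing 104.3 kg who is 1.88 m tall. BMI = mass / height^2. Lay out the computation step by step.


BMI = mass / height^2
= 104.3 / 1.88^2
= 104.3 / 3.5344
= 29.51 kg/m^2

29.51 kg/m^2


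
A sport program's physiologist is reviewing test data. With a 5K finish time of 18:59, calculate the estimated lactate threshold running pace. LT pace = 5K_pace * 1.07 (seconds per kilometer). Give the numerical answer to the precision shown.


Race duration = 1139 s for 5 km
Average pace = 1139 / 5 = 227.8 s/km
LT pace = 227.8 * 1.07
= 243.75 s/km

243.75 s/km


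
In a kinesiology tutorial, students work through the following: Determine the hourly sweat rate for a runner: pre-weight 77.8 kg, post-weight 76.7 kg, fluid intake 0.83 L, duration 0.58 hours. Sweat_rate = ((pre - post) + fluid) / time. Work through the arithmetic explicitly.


Mass lost = 77.8 - 76.7 = 1.1 kg
Add fluid consumed: 1.1 + 0.83 = 1.93 L total sweat
Sweat rate = 1.93 / 0.58 = 3.328 L/h

3.328 L/h


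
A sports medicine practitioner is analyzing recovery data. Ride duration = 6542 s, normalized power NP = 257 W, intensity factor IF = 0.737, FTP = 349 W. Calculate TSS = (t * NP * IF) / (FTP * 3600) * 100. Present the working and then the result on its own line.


Numerator = 6542 * 257 * 0.737 = 1239113.678
Denominator = 349 * 3600 = 1256400
TSS = 1239113.678 / 1256400 * 100
= 98.62

98.62 TSS


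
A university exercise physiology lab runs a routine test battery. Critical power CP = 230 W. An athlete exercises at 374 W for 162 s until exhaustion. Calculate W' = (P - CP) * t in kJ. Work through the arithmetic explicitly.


P - CP = 374 - 230 = 144 W
W' = 144 * 162 = 23328 J
= 23328 / 1000 = 23.328 kJ

23.328 kJ


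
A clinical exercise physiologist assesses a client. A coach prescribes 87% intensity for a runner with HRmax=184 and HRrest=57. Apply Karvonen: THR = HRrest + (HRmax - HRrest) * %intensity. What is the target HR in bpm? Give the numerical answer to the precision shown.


Heart rate reserve = 184 - 57 = 127
Intensity fraction = 87 / 100 = 0.87
THR = 57 + 127 * 0.87 = 167.49 bpm

167.49 bpm


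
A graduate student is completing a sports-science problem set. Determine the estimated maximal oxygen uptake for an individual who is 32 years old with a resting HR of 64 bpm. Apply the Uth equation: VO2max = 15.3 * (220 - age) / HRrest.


HRmax = 220 - 32 = 188
VO2max = 15.3 * (188 / 64)
= 15.3 * 2.9375
= 44.94 mL/kg/min

44.94 mL/kg/min


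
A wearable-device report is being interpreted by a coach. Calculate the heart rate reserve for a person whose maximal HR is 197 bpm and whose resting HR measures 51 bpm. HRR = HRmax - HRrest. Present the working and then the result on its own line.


HRmax = 197 bpm
HRrest = 51 bpm
HRR = 197 - 51 = 146 bpm

146 bpm


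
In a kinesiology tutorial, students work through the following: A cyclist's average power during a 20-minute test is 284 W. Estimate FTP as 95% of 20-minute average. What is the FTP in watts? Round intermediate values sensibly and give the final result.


FTP = 20-min power * 0.95
= 284 * 0.95
= 269.8 W

269.8 W


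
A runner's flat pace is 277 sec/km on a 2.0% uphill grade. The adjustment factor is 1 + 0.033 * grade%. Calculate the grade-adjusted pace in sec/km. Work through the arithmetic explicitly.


Factor = 1 + 0.033 * 2.0 = 1.066
Adjusted pace = 277 * 1.066
= 295.28 sec/km

295.28 s/km


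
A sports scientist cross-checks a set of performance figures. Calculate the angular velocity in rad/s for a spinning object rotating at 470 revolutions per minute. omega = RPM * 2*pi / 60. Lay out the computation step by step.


omega = RPM * 2*pi / 60
= 470 * 6.28318531 / 60
= 49.218 rad/s

49.218 rad/s


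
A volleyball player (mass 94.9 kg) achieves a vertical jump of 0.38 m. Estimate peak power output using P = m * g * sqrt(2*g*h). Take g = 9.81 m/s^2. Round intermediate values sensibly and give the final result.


2 * g * h = 2 * 9.81 * 0.38 = 7.4556
sqrt(7.4556) = 2.730494 m/s
P = 94.9 * 9.81 * 2.730494 = 2542.01 W

2542.01 W


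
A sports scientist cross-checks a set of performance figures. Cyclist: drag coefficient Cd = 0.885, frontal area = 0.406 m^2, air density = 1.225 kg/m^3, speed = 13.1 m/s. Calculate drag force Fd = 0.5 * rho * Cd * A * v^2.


v^2 = 13.1^2 = 171.61
Fd = 0.5 * 1.225 * 0.885 * 0.406 * 171.61
= 37.767 N

37.767 N


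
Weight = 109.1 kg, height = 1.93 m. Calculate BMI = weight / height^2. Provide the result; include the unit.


height^2 = 1.93^2 = 3.7249
BMI = 109.1 / 3.7249 = 29.29 kg/m^2

29.29 kg/m^2


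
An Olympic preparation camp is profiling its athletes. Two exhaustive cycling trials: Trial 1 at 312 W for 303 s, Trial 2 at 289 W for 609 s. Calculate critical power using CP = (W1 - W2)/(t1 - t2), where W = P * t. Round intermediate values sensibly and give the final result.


W1 = 312 * 303 = 94536 J
W2 = 289 * 609 = 176001 J
CP = (94536 - 176001) / (303 - 609)
= -81465 / -306
= 266.23 W

266.23 W


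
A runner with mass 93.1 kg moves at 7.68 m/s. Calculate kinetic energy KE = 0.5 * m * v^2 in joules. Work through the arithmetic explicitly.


v^2 = 7.68^2 = 58.9824
KE = 0.5 * 93.1 * 58.9824
= 2745.63 J

2745.63 J


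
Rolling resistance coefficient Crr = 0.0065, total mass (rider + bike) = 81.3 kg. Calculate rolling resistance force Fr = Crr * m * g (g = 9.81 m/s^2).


Fr = Crr * m * g
= 0.0065 * 81.3 * 9.81
= 5.184 N

5.184 N


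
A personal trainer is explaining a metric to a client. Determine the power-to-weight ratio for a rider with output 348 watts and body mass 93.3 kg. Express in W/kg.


P/W = 348 / 93.3 = 3.73 W/kg

3.73 W/kg


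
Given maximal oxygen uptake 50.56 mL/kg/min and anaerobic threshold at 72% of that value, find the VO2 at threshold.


Percentage as decimal = 0.72
VO2 at AT = 50.56 * 0.72 = 36.4 mL/kg/min

36.4 mL/kg/min


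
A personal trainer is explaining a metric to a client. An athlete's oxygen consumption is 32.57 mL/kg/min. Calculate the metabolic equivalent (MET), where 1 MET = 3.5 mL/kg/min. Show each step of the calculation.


MET = VO2 / 3.5
= 32.57 / 3.5
= 9.31 METs

9.31 METs


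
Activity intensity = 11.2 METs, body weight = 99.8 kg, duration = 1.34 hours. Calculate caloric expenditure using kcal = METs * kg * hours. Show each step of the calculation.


kcal = 11.2 * 99.8 * 1.34
= 1117.76 * 1.34
= 1497.8 kcal

1497.8 kcal


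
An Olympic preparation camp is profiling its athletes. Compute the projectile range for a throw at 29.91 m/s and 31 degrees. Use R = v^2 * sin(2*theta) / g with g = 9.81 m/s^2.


Two times the angle = 62 degrees
sin(62) = 0.882948
R = 894.6081 * 0.882948 / 9.81 = 80.519 m

80.519 m


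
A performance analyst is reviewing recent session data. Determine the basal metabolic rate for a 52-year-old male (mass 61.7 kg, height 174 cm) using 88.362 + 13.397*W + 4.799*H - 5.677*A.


BMR = 88.362 + 13.397*61.7 + 4.799*174 - 5.677*52
= 1454.78 kcal/day

1454.78 kcal/day


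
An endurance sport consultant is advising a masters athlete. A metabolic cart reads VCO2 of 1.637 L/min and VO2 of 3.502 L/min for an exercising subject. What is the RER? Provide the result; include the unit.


RER = VCO2 / VO2 = 1.637 / 3.502 = 0.4674

0.4674


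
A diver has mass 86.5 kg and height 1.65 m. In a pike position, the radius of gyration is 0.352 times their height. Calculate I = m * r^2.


r = 0.352 * 1.65 = 0.5808 m
I = m * r^2 = 86.5 * 0.337329 = 29.179 kg*m^2

29.179 kg*m^2


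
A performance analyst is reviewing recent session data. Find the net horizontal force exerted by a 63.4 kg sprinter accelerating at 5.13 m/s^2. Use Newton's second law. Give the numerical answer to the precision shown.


Newton's second law: F = m * a
F = 63.4 * 5.13 = 325.24 N

325.24 N


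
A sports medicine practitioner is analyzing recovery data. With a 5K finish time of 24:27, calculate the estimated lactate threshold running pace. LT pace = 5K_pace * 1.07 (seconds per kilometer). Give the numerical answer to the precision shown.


Race duration = 1467 s for 5 km
Average pace = 1467 / 5 = 293.4 s/km
LT pace = 293.4 * 1.07
= 313.94 s/km

313.94 s/km


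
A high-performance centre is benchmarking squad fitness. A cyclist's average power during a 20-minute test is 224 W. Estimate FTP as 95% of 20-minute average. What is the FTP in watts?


FTP = 20-min power * 0.95
= 224 * 0.95
= 212.8 W

212.8 W


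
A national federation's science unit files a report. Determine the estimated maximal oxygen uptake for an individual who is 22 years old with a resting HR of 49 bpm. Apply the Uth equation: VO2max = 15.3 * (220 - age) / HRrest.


HRmax = 220 - 22 = 198
VO2max = 15.3 * (198 / 49)
= 15.3 * 4.0408
= 61.82 mL/kg/min

61.82 mL/kg/min


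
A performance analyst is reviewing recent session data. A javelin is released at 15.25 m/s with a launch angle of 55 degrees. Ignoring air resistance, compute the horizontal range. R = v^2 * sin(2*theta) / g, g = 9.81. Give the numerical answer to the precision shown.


Launch speed squared = 232.5625
sin(2 * 55 deg) = 0.939693
Range = 232.5625 * 0.939693 / 9.81
= 22.277 m

22.277 m


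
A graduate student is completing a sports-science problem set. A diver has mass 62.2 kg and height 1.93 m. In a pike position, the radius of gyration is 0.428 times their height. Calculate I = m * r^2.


r = 0.428 * 1.93 = 0.82604 m
I = m * r^2 = 62.2 * 0.682342 = 42.442 kg*m^2

42.442 kg*m^2


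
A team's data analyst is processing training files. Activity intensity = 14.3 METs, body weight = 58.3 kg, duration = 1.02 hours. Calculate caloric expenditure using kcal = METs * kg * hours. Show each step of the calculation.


kcal = 14.3 * 58.3 * 1.02
= 833.69 * 1.02
= 850.36 kcal

850.36 kcal


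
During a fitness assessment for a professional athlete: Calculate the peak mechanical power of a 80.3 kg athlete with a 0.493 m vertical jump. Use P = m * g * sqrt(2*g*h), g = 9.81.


First, sqrt(2gh) = sqrt(2 * 9.81 * 0.493)
= sqrt(9.67266) = 3.11009 m/s
Power = 80.3 * 9.81 * 3.11009 = 2449.95 W

2449.95 W


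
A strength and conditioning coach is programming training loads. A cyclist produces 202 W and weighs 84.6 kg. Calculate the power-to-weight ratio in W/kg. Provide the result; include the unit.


P/W = power / mass
= 202 / 84.6
= 2.388 W/kg

2.388 W/kg


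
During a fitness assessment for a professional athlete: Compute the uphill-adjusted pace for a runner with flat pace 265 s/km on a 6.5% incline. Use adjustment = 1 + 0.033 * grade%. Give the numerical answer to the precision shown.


Adjustment factor = 1 + 0.033 * 6.5 = 1.2145
Grade-adjusted pace = 265 * 1.2145 = 321.84 s/km

321.84 s/km


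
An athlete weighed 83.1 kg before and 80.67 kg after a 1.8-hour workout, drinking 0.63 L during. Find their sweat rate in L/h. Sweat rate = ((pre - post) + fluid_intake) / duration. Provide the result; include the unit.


Body mass change = 2.43 kg
Total sweat loss = 2.43 + 0.63 = 3.06 L
Rate = 3.06 / 1.8 = 1.7 L/h

1.7 L/h


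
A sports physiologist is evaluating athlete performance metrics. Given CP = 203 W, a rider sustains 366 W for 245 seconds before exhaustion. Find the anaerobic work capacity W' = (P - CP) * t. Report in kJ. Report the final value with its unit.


Excess power = 366 - 203 = 163 W
Work above CP = 163 * 245 = 39935 J
W' = 39.935 kJ

39.935 kJ


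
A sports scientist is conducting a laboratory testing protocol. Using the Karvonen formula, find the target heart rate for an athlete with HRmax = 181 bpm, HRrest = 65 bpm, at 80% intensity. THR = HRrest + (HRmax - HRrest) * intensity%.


HRR = 181 - 65 = 116
THR = 65 + 116 * 0.8
= 65 + 92.8
= 157.8 bpm

157.8 bpm


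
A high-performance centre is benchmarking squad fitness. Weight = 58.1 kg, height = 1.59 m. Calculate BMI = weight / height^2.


height^2 = 1.59^2 = 2.5281
BMI = 58.1 / 2.5281 = 22.98 kg/m^2

22.98 kg/m^2


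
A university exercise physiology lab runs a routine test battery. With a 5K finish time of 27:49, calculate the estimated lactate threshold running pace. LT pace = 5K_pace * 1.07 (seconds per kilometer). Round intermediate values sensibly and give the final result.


Race duration = 1669 s for 5 km
Average pace = 1669 / 5 = 333.8 s/km
LT pace = 333.8 * 1.07
= 357.17 s/km

357.17 s/km


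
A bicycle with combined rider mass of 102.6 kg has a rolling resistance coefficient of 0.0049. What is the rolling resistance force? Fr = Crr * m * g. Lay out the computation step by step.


Fr = 0.0049 * 102.6 * 9.81
= 0.50274 * 9.81
= 4.932 N

4.932 N


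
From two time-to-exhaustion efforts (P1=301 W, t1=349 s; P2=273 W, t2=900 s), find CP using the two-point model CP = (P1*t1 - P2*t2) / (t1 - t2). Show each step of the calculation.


Work in trial 1 = 105049 J
Work in trial 2 = 245700 J
Delta work = -140651 J
Delta time = -551 s
CP = -140651 / -551 = 255.26 W

255.26 W


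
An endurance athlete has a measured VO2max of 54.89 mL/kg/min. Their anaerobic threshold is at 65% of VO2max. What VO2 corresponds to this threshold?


Anaerobic threshold VO2 = VO2max * 65%
= 54.89 * 0.65
= 35.68 mL/kg/min

35.68 mL/kg/min


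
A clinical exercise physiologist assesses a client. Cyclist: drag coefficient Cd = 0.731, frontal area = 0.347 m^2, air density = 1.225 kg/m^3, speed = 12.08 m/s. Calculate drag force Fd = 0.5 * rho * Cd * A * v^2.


v^2 = 12.08^2 = 145.9264
Fd = 0.5 * 1.225 * 0.731 * 0.347 * 145.9264
= 22.672 N

22.672 N


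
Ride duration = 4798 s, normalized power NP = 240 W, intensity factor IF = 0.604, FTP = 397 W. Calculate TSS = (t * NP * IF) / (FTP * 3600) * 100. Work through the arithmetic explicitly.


Numerator = 4798 * 240 * 0.604 = 695518.08
Denominator = 397 * 3600 = 1429200
TSS = 695518.08 / 1429200 * 100
= 48.66

48.66 TSS


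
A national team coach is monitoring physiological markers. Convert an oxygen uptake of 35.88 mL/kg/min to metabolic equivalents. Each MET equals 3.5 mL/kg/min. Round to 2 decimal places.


One MET = 3.5 mL/kg/min
Number of METs = 35.88 / 3.5
= 10.25 METs

10.25 METs


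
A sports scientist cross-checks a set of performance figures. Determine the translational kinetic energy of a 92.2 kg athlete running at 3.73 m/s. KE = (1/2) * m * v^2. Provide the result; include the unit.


KE = 0.5 * m * v^2
= 0.5 * 92.2 * 3.73^2
= 0.5 * 92.2 * 13.9129
= 641.38 J

641.38 J


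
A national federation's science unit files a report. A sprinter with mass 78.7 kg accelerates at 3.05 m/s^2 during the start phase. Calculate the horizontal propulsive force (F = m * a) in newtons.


F = m * a
= 78.7 * 3.05
= 240.04 N

240.04 N


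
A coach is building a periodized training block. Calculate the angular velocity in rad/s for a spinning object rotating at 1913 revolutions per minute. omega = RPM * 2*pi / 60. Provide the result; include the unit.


omega = RPM * 2*pi / 60
= 1913 * 6.28318531 / 60
= 200.329 rad/s

200.329 rad/s


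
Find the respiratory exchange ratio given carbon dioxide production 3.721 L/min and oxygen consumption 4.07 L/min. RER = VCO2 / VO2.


VCO2 = 3.721 L/min
VO2 = 4.07 L/min
RER = 3.721 / 4.07 = 0.9143

0.9143


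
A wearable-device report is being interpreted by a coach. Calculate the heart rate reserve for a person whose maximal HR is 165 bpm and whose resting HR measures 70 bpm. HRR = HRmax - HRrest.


HRmax = 165 bpm
HRrest = 70 bpm
HRR = 165 - 70 = 95 bpm

95 bpm


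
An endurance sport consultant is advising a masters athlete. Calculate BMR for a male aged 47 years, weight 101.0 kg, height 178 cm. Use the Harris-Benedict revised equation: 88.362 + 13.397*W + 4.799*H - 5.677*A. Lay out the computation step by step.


Substituting values:
W term = 13.397 * 101.0 = 1353.097
H term = 4.799 * 178 = 854.222
A term = 5.677 * 47 = 266.819
BMR = 2028.86 kcal/day

2028.86 kcal/day


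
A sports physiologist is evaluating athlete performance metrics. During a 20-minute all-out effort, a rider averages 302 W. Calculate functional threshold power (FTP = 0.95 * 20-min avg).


FTP = 0.95 * 302
= 286.9 W

286.9 W


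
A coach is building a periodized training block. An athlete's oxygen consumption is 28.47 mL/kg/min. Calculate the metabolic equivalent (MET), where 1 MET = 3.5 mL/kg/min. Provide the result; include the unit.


MET = VO2 / 3.5
= 28.47 / 3.5
= 8.13 METs

8.13 METs


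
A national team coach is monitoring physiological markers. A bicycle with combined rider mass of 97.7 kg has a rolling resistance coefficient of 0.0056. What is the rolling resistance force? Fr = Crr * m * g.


Fr = 0.0056 * 97.7 * 9.81
= 0.54712 * 9.81
= 5.367 N

5.367 N


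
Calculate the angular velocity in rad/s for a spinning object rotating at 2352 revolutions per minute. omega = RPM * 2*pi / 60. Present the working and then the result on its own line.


omega = RPM * 2*pi / 60
= 2352 * 6.28318531 / 60
= 246.301 rad/s

246.301 rad/s


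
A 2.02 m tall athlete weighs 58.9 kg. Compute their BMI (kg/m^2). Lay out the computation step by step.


height^2 = 4.0804 m^2
BMI = 58.9 / 4.0804 = 14.43 kg/m^2

14.43 kg/m^2


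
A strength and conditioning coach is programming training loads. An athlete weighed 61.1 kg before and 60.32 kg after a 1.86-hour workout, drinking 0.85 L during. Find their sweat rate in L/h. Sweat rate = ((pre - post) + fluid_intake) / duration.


Body mass change = 0.78 kg
Total sweat loss = 0.78 + 0.85 = 1.63 L
Rate = 1.63 / 1.86 = 0.876 L/h

0.876 L/h


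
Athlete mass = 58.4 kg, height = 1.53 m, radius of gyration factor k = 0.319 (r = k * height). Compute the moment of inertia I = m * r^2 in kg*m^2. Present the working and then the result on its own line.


r = k * height = 0.319 * 1.53 = 0.48807 m
r^2 = 0.48807^2 = 0.238212
I = 58.4 * 0.238212 = 13.912 kg*m^2

13.912 kg*m^2


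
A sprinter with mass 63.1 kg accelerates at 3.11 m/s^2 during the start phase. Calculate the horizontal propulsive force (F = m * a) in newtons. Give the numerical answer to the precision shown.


F = m * a
= 63.1 * 3.11
= 196.24 N

196.24 N


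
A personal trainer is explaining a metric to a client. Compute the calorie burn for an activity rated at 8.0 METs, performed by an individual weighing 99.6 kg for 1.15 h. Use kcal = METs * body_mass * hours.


Product of METs and mass = 8.0 * 99.6 = 796.8
Total kcal = 796.8 * 1.15 = 916.32 kcal

916.32 kcal


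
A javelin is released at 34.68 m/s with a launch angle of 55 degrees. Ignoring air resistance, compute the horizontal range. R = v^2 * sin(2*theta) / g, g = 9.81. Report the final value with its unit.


Launch speed squared = 1202.7024
sin(2 * 55 deg) = 0.939693
Range = 1202.7024 * 0.939693 / 9.81
= 115.206 m

115.206 m


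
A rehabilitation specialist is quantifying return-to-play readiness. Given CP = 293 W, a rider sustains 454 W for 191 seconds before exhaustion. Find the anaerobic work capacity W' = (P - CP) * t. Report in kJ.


Excess power = 454 - 293 = 161 W
Work above CP = 161 * 191 = 30751 J
W' = 30.751 kJ

30.751 kJ


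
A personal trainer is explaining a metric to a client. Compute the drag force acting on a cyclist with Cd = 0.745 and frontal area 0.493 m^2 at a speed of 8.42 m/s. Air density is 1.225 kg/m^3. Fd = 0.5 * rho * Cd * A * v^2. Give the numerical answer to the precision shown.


Step 1: v^2 = 70.8964
Step 2: Fd = 0.5 * 1.225 * 0.745 * 0.493 * 70.8964
= 15.949 N

15.949 N
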